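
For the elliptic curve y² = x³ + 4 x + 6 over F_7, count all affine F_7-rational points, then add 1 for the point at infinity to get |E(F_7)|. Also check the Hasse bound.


Affine points = {(1, 2), (1, 5), (2, 1), (2, 6), (4, 3), (4, 4), (5, 2), (5, 5), (6, 1), (6, 6)}; affine count = 10; |E(F_7)| = 11.

Discriminant check: Δ ∝ 4a³ + 27b² = 4·4³ + 27·6² = 4·64 + 27·36 ≡ 3 (mod 7). Nonzero ⇒ E is nonsingular.
For each x ∈ F_7, compute rhs = x³ + 4·x + 6 mod 7, then count y ∈ F_7 with y² ≡ rhs.
  x = 0: rhs = 6, matching y values: none (0 points).
  x = 1: rhs = 4, matching y values: 2, 5 (2 points).
  x = 2: rhs = 1, matching y values: 1, 6 (2 points).
  x = 3: rhs = 3, matching y values: none (0 points).
  x = 4: rhs = 2, matching y values: 3, 4 (2 points).
  x = 5: rhs = 4, matching y values: 2, 5 (2 points).
  x = 6: rhs = 1, matching y values: 1, 6 (2 points).
Total affine count: 10.
Full point count |E(F_7)| = 10 + 1 = 11.
Hasse bound: |11 − (7+1)| = |3| = 3 ≤ 2√7 ≈ 5.2915 ✓.


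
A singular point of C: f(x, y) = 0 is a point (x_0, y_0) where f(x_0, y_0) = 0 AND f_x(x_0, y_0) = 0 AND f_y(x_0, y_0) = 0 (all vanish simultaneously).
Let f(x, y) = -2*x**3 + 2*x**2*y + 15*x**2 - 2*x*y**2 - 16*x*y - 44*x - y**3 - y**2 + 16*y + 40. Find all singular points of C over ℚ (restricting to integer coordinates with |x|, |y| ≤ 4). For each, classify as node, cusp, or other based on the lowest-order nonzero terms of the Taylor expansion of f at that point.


Singular points: {(2, -2)}; classification: node.

Compute partial derivatives:
  f_x = -6*x**2 + 4*x*y + 30*x - 2*y**2 - 16*y - 44.
  f_y = 2*x**2 - 4*x*y - 16*x - 3*y**2 - 2*y + 16.
Scan x_0 ∈ {−4, ..., 4}. For each x_0, f_y(x_0, y) is a polynomial in y; find its integer roots y ∈ {−4, ..., 4}, then test f_x and f at those candidates.
  x = -4: f_y(-4, y) = -3*y**2 + 14*y + 112; no integer root y with |y| ≤ 4.
  x = -3: f_y(-3, y) = -3*y**2 + 10*y + 82; no integer root y with |y| ≤ 4.
  x = -2: f_y(-2, y) = -3*y**2 + 6*y + 56; no integer root y with |y| ≤ 4.
  x = -1: f_y(-1, y) = -3*y**2 + 2*y + 34; no integer root y with |y| ≤ 4.
  x = 0: f_y(0, y) = -3*y**2 - 2*y + 16; vanishes at y ∈ {2}. (0, 2): f_x = -84 ≠ 0.
  x = 1: f_y(1, y) = -3*y**2 - 6*y + 2; no integer root y with |y| ≤ 4.
  x = 2: f_y(2, y) = -3*y**2 - 10*y - 8; vanishes at y ∈ {-2}. (2, -2): f_x = 0, f = 0 — SINGULAR.
  x = 3: f_y(3, y) = -3*y**2 - 14*y - 14; no integer root y with |y| ≤ 4.
  x = 4: f_y(4, y) = -3*y**2 - 18*y - 16; no integer root y with |y| ≤ 4.
Only singular point on the grid: (2, -2).
Classify: substitute x = 2 + u, y = -2 + v and expand: f = -2*u**3 + 2*u**2*v - u**2 - 2*u*v**2 - v**3 + v**2.
No constant or linear terms (consistent with a singular point). Quadratic part: -u**2 + v**2. Cubic part: -2*u**3 + 2*u**2*v - 2*u*v**2 - v**3.
The quadratic part v**2 - u**2 = (v − u)(v + u) splits into two distinct linear factors, so there are two distinct tangent lines y − -2 = ±(x − 2) — this is a node (ordinary double point).
Classification: node.


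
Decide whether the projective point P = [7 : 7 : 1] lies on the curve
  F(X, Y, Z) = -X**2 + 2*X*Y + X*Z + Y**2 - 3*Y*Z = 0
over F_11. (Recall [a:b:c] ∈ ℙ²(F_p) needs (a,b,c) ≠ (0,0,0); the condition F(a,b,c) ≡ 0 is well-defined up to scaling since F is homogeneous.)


F(7,7,1) ≡ 7 (mod 11); P is NOT on the curve.

Evaluate F(7, 7, 1) term-by-term (mod 11).
  -X**2 ↦ -1·49·1·1 = -49
  2*X*Y ↦ 2·7·7·1 = 98
  X*Z ↦ 1·7·1·1 = 7
  Y**2 ↦ 1·1·49·1 = 49
  -3*Y*Z ↦ -3·1·7·1 = -21
Sum: F(7, 7, 1) = (-49) + (98) + (7) + (49) + (-21) = 84.
Reducing mod 11: 84 ≡ 7 (mod 11).
Since F(a, b, c) ≡ 7 ≠ 0 (mod 11), P does NOT lie on the curve.


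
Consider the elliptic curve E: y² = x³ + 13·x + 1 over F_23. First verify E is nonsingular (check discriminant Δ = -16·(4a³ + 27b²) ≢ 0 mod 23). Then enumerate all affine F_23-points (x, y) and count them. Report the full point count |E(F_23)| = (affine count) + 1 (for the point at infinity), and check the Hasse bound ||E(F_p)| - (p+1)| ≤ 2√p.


Affine points = {(0, 1), (0, 22), (2, 9), (2, 14), (4, 5), (4, 18), (10, 2), (10, 21), (11, 7), (11, 16), (14, 11), (14, 12), (15, 11), (15, 12), (16, 2), (16, 21), (17, 11), (17, 12), (18, 8), (18, 15), (19, 0), (20, 2), (20, 21), (21, 6), (21, 17)}; affine count = 25; |E(F_23)| = 26.

Discriminant check: Δ ∝ 4a³ + 27b² = 4·13³ + 27·1² = 4·2197 + 27·1 ≡ 6 (mod 23). Nonzero ⇒ E is nonsingular.
For each x ∈ F_23, compute rhs = x³ + 13·x + 1 mod 23, then count y ∈ F_23 with y² ≡ rhs.
  x = 0: rhs = 1, matching y values: 1, 22 (2 points).
  x = 1: rhs = 15, matching y values: none (0 points).
  x = 2: rhs = 12, matching y values: 9, 14 (2 points).
  x = 3: rhs = 21, matching y values: none (0 points).
  x = 4: rhs = 2, matching y values: 5, 18 (2 points).
  x = 5: rhs = 7, matching y values: none (0 points).
  x = 6: rhs = 19, matching y values: none (0 points).
  x = 7: rhs = 21, matching y values: none (0 points).
  x = 8: rhs = 19, matching y values: none (0 points).
  x = 9: rhs = 19, matching y values: none (0 points).
  x = 10: rhs = 4, matching y values: 2, 21 (2 points).
  x = 11: rhs = 3, matching y values: 7, 16 (2 points).
  x = 12: rhs = 22, matching y values: none (0 points).
  x = 13: rhs = 21, matching y values: none (0 points).
  x = 14: rhs = 6, matching y values: 11, 12 (2 points).
  x = 15: rhs = 6, matching y values: 11, 12 (2 points).
  x = 16: rhs = 4, matching y values: 2, 21 (2 points).
  x = 17: rhs = 6, matching y values: 11, 12 (2 points).
  x = 18: rhs = 18, matching y values: 8, 15 (2 points).
  x = 19: rhs = 0, matching y values: 0 (1 points).
  x = 20: rhs = 4, matching y values: 2, 21 (2 points).
  x = 21: rhs = 13, matching y values: 6, 17 (2 points).
  x = 22: rhs = 10, matching y values: none (0 points).
Total affine count: 25.
Full point count |E(F_23)| = 25 + 1 = 26.
Hasse bound: |26 − (23+1)| = |2| = 2 ≤ 2√23 ≈ 9.5917 ✓.


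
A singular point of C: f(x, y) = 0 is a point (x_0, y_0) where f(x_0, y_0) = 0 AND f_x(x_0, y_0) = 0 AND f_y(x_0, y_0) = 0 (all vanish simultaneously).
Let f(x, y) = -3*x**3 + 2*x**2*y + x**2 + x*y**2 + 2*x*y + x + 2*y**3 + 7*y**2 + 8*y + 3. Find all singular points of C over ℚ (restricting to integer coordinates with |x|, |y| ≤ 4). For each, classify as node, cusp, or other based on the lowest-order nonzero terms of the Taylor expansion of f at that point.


Singular points: {(0, -1)}; classification: node.

Compute partial derivatives:
  f_x = -9*x**2 + 4*x*y + 2*x + y**2 + 2*y + 1.
  f_y = 2*x**2 + 2*x*y + 2*x + 6*y**2 + 14*y + 8.
Scan x_0 ∈ {−4, ..., 4}. For each x_0, f_y(x_0, y) is a polynomial in y; find its integer roots y ∈ {−4, ..., 4}, then test f_x and f at those candidates.
  x = -4: f_y(-4, y) = 6*y**2 + 6*y + 32; no integer root y with |y| ≤ 4.
  x = -3: f_y(-3, y) = 6*y**2 + 8*y + 20; no integer root y with |y| ≤ 4.
  x = -2: f_y(-2, y) = 6*y**2 + 10*y + 12; no integer root y with |y| ≤ 4.
  x = -1: f_y(-1, y) = 6*y**2 + 12*y + 8; no integer root y with |y| ≤ 4.
  x = 0: f_y(0, y) = 6*y**2 + 14*y + 8; vanishes at y ∈ {-1}. (0, -1): f_x = 0, f = 0 — SINGULAR.
  x = 1: f_y(1, y) = 6*y**2 + 16*y + 12; no integer root y with |y| ≤ 4.
  x = 2: f_y(2, y) = 6*y**2 + 18*y + 20; no integer root y with |y| ≤ 4.
  x = 3: f_y(3, y) = 6*y**2 + 20*y + 32; no integer root y with |y| ≤ 4.
  x = 4: f_y(4, y) = 6*y**2 + 22*y + 48; no integer root y with |y| ≤ 4.
Only singular point on the grid: (0, -1).
Classify: substitute x = 0 + u, y = -1 + v and expand: f = -3*u**3 + 2*u**2*v - u**2 + u*v**2 + 2*v**3 + v**2.
No constant or linear terms (consistent with a singular point). Quadratic part: -u**2 + v**2. Cubic part: -3*u**3 + 2*u**2*v + u*v**2 + 2*v**3.
The quadratic part v**2 - u**2 = (v − u)(v + u) splits into two distinct linear factors, so there are two distinct tangent lines y − -1 = ±(x − 0) — this is a node (ordinary double point).
Classification: node.


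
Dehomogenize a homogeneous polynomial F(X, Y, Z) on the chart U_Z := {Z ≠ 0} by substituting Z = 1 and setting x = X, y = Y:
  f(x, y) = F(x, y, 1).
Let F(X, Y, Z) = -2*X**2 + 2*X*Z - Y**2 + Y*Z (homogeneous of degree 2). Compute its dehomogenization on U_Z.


f(x, y) = -2*x**2 + 2*x - y**2 + y

On U_Z we set Z = 1. Each monomial c·X^i·Y^j·Z^k in F becomes c·x^i·y^j·1^k = c·x^i·y^j.
Substituting Z = 1: F(X, Y, 1) = -2*x**2 + 2*x - y**2 + y.
Note: deg(f) ≤ deg(F) = 2; strict inequality happens when F is divisible by Z (lost terms).


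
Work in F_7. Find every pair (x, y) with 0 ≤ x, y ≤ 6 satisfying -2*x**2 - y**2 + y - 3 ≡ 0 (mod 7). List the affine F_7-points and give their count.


Affine F_7-points: {(1, 2), (1, 6), (3, 0), (3, 1), (4, 0), (4, 1), (6, 2), (6, 6)}; count = 8.

For each of the 49 pairs (x, y) ∈ F_7², evaluate f(x, y) mod 7. Record the zeros.
  x = 0: [0↦4, 1↦4, 2↦2, 3↦5, 4↦6, 5↦5, 6↦2]  zeros at y ∈ ∅
  x = 1: [0↦2, 1↦2, 2↦0, 3↦3, 4↦4, 5↦3, 6↦0]  zeros at y ∈ {2, 6}
  x = 2: [0↦3, 1↦3, 2↦1, 3↦4, 4↦5, 5↦4, 6↦1]  zeros at y ∈ ∅
  x = 3: [0↦0, 1↦0, 2↦5, 3↦1, 4↦2, 5↦1, 6↦5]  zeros at y ∈ {0, 1}
  x = 4: [0↦0, 1↦0, 2↦5, 3↦1, 4↦2, 5↦1, 6↦5]  zeros at y ∈ {0, 1}
  x = 5: [0↦3, 1↦3, 2↦1, 3↦4, 4↦5, 5↦4, 6↦1]  zeros at y ∈ ∅
  x = 6: [0↦2, 1↦2, 2↦0, 3↦3, 4↦4, 5↦3, 6↦0]  zeros at y ∈ {2, 6}
Collecting zeros: affine points = {(1, 2), (1, 6), (3, 0), (3, 1), (4, 0), (4, 1), (6, 2), (6, 6)}.
Total count |C(F_7)_aff| = 8.


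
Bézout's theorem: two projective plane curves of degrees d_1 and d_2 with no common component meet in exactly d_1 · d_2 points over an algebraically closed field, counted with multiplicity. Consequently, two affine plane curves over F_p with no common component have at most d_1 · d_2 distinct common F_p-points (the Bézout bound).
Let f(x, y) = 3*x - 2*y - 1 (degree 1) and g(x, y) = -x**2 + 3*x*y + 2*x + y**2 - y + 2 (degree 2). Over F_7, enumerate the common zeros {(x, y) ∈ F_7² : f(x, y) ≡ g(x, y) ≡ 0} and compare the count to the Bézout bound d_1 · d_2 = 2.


Common zeros: ∅; count = 0; Bézout bound = 2.

deg(f) = 1, deg(g) = 2, so Bézout bound = 2.
Scan x ∈ F_7. For each x, list the y ∈ F_7 with f(x, y) ≡ 0 and those with g(x, y) ≡ 0 (mod 7); the common zeros in that column are the intersection.
  x = 0: f ≡ 0 at y ∈ {3}; g ≡ 0 at y ∈ {4}; common: ∅.
  x = 1: f ≡ 0 at y ∈ {1}; g ≡ 0 at y ∈ ∅; common: ∅.
  x = 2: f ≡ 0 at y ∈ {6}; g ≡ 0 at y ∈ ∅; common: ∅.
  x = 3: f ≡ 0 at y ∈ {4}; g ≡ 0 at y ∈ ∅; common: ∅.
  x = 4: f ≡ 0 at y ∈ {2}; g ≡ 0 at y ∈ ∅; common: ∅.
  x = 5: f ≡ 0 at y ∈ {0}; g ≡ 0 at y ∈ ∅; common: ∅.
  x = 6: f ≡ 0 at y ∈ {5}; g ≡ 0 at y ∈ ∅; common: ∅.
Collecting: common zeros = ∅, so the count is 0.
Comparison with the Bézout bound: 0 ≤ 2 = deg(f)·deg(g), as expected for curves with no common component (the affine F_7-count falls short of the bound because intersections may lie at infinity, over extension fields, or carry multiplicity).


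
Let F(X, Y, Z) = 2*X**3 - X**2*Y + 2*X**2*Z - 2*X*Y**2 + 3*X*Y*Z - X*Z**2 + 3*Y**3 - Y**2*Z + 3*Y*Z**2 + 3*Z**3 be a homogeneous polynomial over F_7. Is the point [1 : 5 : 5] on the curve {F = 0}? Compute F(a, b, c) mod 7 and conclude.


F(1,5,5) ≡ 6 (mod 7); P is NOT on the curve.

Evaluate F(1, 5, 5) term-by-term (mod 7).
  2*X**3 ↦ 2·1·1·1 = 2
  -X**2*Y ↦ -1·1·5·1 = -5
  2*X**2*Z ↦ 2·1·1·5 = 10
  -2*X*Y**2 ↦ -2·1·25·1 = -50
  3*X*Y*Z ↦ 3·1·5·5 = 75
  -X*Z**2 ↦ -1·1·1·25 = -25
  3*Y**3 ↦ 3·1·125·1 = 375
  -Y**2*Z ↦ -1·1·25·5 = -125
  3*Y*Z**2 ↦ 3·1·5·25 = 375
  3*Z**3 ↦ 3·1·1·125 = 375
Sum: F(1, 5, 5) = (2) + (-5) + (10) + (-50) + (75) + (-25) + (375) + (-125) + (375) + (375) = 1007.
Reducing mod 7: 1007 ≡ 6 (mod 7).
Since F(a, b, c) ≡ 6 ≠ 0 (mod 7), P does NOT lie on the curve.


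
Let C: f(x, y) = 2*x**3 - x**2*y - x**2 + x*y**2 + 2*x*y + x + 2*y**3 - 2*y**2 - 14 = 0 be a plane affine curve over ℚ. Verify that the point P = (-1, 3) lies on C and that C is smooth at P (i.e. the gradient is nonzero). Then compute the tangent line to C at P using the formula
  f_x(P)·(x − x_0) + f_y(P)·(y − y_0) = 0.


Tangent line at P: 30*x + 33*y - 69 = 0.

Step 1: f(-1, 3) = 0, so P lies on C.
Step 2: partial derivatives
  f_x(x, y) = 6*x**2 - 2*x*y - 2*x + y**2 + 2*y + 1, f_y(x, y) = -x**2 + 2*x*y + 2*x + 6*y**2 - 4*y.
  f_x(P) = 30, f_y(P) = 33 (gradient nonzero, so P is smooth).
Step 3: tangent line at P: 30·(x − -1) + 33·(y − 3) = 0.
Expanding: 30*x + 33*y - 69 = 0.


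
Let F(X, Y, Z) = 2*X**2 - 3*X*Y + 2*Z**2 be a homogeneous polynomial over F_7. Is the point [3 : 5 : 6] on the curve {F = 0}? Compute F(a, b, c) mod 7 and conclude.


F(3,5,6) ≡ 3 (mod 7); P is NOT on the curve.

Evaluate F(3, 5, 6) term-by-term (mod 7).
  2*X**2 ↦ 2·9·1·1 = 18
  -3*X*Y ↦ -3·3·5·1 = -45
  2*Z**2 ↦ 2·1·1·36 = 72
Sum: F(3, 5, 6) = (18) + (-45) + (72) = 45.
Reducing mod 7: 45 ≡ 3 (mod 7).
Since F(a, b, c) ≡ 3 ≠ 0 (mod 7), P does NOT lie on the curve.


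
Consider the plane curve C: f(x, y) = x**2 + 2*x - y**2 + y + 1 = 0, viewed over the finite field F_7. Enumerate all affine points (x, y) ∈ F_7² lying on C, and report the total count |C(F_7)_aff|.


Affine F_7-points: {(2, 2), (2, 6), (3, 2), (3, 6), (6, 0), (6, 1)}; count = 6.

For each of the 49 pairs (x, y) ∈ F_7², evaluate f(x, y) mod 7. Record the zeros.
  x = 0: [0↦1, 1↦1, 2↦6, 3↦2, 4↦3, 5↦2, 6↦6]  zeros at y ∈ ∅
  x = 1: [0↦4, 1↦4, 2↦2, 3↦5, 4↦6, 5↦5, 6↦2]  zeros at y ∈ ∅
  x = 2: [0↦2, 1↦2, 2↦0, 3↦3, 4↦4, 5↦3, 6↦0]  zeros at y ∈ {2, 6}
  x = 3: [0↦2, 1↦2, 2↦0, 3↦3, 4↦4, 5↦3, 6↦0]  zeros at y ∈ {2, 6}
  x = 4: [0↦4, 1↦4, 2↦2, 3↦5, 4↦6, 5↦5, 6↦2]  zeros at y ∈ ∅
  x = 5: [0↦1, 1↦1, 2↦6, 3↦2, 4↦3, 5↦2, 6↦6]  zeros at y ∈ ∅
  x = 6: [0↦0, 1↦0, 2↦5, 3↦1, 4↦2, 5↦1, 6↦5]  zeros at y ∈ {0, 1}
Collecting zeros: affine points = {(2, 2), (2, 6), (3, 2), (3, 6), (6, 0), (6, 1)}.
Total count |C(F_7)_aff| = 6.


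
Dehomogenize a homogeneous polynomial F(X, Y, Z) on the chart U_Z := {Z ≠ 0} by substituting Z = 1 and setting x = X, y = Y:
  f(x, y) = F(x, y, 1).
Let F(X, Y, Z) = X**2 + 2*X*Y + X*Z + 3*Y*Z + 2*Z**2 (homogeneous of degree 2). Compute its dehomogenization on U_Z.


f(x, y) = x**2 + 2*x*y + x + 3*y + 2

On U_Z we set Z = 1. Each monomial c·X^i·Y^j·Z^k in F becomes c·x^i·y^j·1^k = c·x^i·y^j.
Substituting Z = 1: F(X, Y, 1) = x**2 + 2*x*y + x + 3*y + 2.
Note: deg(f) ≤ deg(F) = 2; strict inequality happens when F is divisible by Z (lost terms).


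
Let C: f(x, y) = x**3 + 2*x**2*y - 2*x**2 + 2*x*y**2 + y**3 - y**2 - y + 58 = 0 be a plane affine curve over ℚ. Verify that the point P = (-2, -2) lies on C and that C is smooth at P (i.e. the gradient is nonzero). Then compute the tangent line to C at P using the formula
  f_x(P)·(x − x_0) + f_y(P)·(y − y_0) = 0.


Tangent line at P: 44*x + 39*y + 166 = 0.

Step 1: f(-2, -2) = 0, so P lies on C.
Step 2: partial derivatives
  f_x(x, y) = 3*x**2 + 4*x*y - 4*x + 2*y**2, f_y(x, y) = 2*x**2 + 4*x*y + 3*y**2 - 2*y - 1.
  f_x(P) = 44, f_y(P) = 39 (gradient nonzero, so P is smooth).
Step 3: tangent line at P: 44·(x − -2) + 39·(y − -2) = 0.
Expanding: 44*x + 39*y + 166 = 0.


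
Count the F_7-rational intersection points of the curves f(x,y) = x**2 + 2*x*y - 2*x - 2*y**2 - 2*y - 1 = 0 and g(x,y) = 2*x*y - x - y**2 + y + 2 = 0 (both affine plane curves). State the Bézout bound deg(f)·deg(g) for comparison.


Common zeros: ∅; count = 0; Bézout bound = 4.

deg(f) = 2, deg(g) = 2, so Bézout bound = 4.
Scan x ∈ F_7. For each x, list the y ∈ F_7 with f(x, y) ≡ 0 and those with g(x, y) ≡ 0 (mod 7); the common zeros in that column are the intersection.
  x = 0: f ≡ 0 at y ∈ ∅; g ≡ 0 at y ∈ {2, 6}; common: ∅.
  x = 1: f ≡ 0 at y ∈ ∅; g ≡ 0 at y ∈ ∅; common: ∅.
  x = 2: f ≡ 0 at y ∈ ∅; g ≡ 0 at y ∈ {0, 5}; common: ∅.
  x = 3: f ≡ 0 at y ∈ {4, 5}; g ≡ 0 at y ∈ ∅; common: ∅.
  x = 4: f ≡ 0 at y ∈ {0, 3}; g ≡ 0 at y ∈ ∅; common: ∅.
  x = 5: f ≡ 0 at y ∈ {0, 4}; g ≡ 0 at y ∈ {1, 3}; common: ∅.
  x = 6: f ≡ 0 at y ∈ {2, 3}; g ≡ 0 at y ∈ ∅; common: ∅.
Collecting: common zeros = ∅, so the count is 0.
Comparison with the Bézout bound: 0 ≤ 4 = deg(f)·deg(g), as expected for curves with no common component (the affine F_7-count falls short of the bound because intersections may lie at infinity, over extension fields, or carry multiplicity).


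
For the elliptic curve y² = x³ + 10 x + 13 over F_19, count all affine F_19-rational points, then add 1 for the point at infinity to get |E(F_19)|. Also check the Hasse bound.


Affine points = {(1, 9), (1, 10), (5, 6), (5, 13), (6, 2), (6, 17), (8, 4), (8, 15), (10, 7), (10, 12), (14, 3), (14, 16), (15, 2), (15, 17), (17, 2), (17, 17)}; affine count = 16; |E(F_19)| = 17.

Discriminant check: Δ ∝ 4a³ + 27b² = 4·10³ + 27·13² = 4·1000 + 27·169 ≡ 13 (mod 19). Nonzero ⇒ E is nonsingular.
For each x ∈ F_19, compute rhs = x³ + 10·x + 13 mod 19, then count y ∈ F_19 with y² ≡ rhs.
  x = 0: rhs = 13, matching y values: none (0 points).
  x = 1: rhs = 5, matching y values: 9, 10 (2 points).
  x = 2: rhs = 3, matching y values: none (0 points).
  x = 3: rhs = 13, matching y values: none (0 points).
  x = 4: rhs = 3, matching y values: none (0 points).
  x = 5: rhs = 17, matching y values: 6, 13 (2 points).
  x = 6: rhs = 4, matching y values: 2, 17 (2 points).
  x = 7: rhs = 8, matching y values: none (0 points).
  x = 8: rhs = 16, matching y values: 4, 15 (2 points).
  x = 9: rhs = 15, matching y values: none (0 points).
  x = 10: rhs = 11, matching y values: 7, 12 (2 points).
  x = 11: rhs = 10, matching y values: none (0 points).
  x = 12: rhs = 18, matching y values: none (0 points).
  x = 13: rhs = 3, matching y values: none (0 points).
  x = 14: rhs = 9, matching y values: 3, 16 (2 points).
  x = 15: rhs = 4, matching y values: 2, 17 (2 points).
  x = 16: rhs = 13, matching y values: none (0 points).
  x = 17: rhs = 4, matching y values: 2, 17 (2 points).
  x = 18: rhs = 2, matching y values: none (0 points).
Total affine count: 16.
Full point count |E(F_19)| = 16 + 1 = 17.
Hasse bound: |17 − (19+1)| = |-3| = 3 ≤ 2√19 ≈ 8.7178 ✓.


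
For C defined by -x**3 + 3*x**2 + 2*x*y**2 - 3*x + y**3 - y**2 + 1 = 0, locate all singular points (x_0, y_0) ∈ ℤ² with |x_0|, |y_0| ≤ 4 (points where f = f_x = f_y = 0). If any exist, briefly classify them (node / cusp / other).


Singular points: {(1, 0)}; classification: cusp.

Compute partial derivatives:
  f_x = -3*x**2 + 6*x + 2*y**2 - 3.
  f_y = 4*x*y + 3*y**2 - 2*y.
Scan x_0 ∈ {−4, ..., 4}. For each x_0, f_y(x_0, y) is a polynomial in y; find its integer roots y ∈ {−4, ..., 4}, then test f_x and f at those candidates.
  x = -4: f_y(-4, y) = 3*y**2 - 18*y; vanishes at y ∈ {0}. (-4, 0): f_x = -75 ≠ 0.
  x = -3: f_y(-3, y) = 3*y**2 - 14*y; vanishes at y ∈ {0}. (-3, 0): f_x = -48 ≠ 0.
  x = -2: f_y(-2, y) = 3*y**2 - 10*y; vanishes at y ∈ {0}. (-2, 0): f_x = -27 ≠ 0.
  x = -1: f_y(-1, y) = 3*y**2 - 6*y; vanishes at y ∈ {0, 2}. (-1, 0): f_x = -12 ≠ 0; (-1, 2): f_x = -4 ≠ 0.
  x = 0: f_y(0, y) = 3*y**2 - 2*y; vanishes at y ∈ {0}. (0, 0): f_x = -3 ≠ 0.
  x = 1: f_y(1, y) = 3*y**2 + 2*y; vanishes at y ∈ {0}. (1, 0): f_x = 0, f = 0 — SINGULAR.
  x = 2: f_y(2, y) = 3*y**2 + 6*y; vanishes at y ∈ {-2, 0}. (2, -2): f_x = 5 ≠ 0; (2, 0): f_x = -3 ≠ 0.
  x = 3: f_y(3, y) = 3*y**2 + 10*y; vanishes at y ∈ {0}. (3, 0): f_x = -12 ≠ 0.
  x = 4: f_y(4, y) = 3*y**2 + 14*y; vanishes at y ∈ {0}. (4, 0): f_x = -27 ≠ 0.
Only singular point on the grid: (1, 0).
Classify: substitute x = 1 + u, y = 0 + v and expand: f = -u**3 + 2*u*v**2 + v**3 + v**2.
No constant or linear terms (consistent with a singular point). Quadratic part: v**2. Cubic part: -u**3 + 2*u*v**2 + v**3.
The quadratic part v**2 is a perfect square, so there is a single (double) tangent line v = 0, i.e. y = 0. Restricting the cubic part to that line (v = 0) leaves -u**3 ≠ 0, so f is not divisible by v and the branch is v² ≈ u**3 to lowest order — this is a cusp.
Classification: cusp.


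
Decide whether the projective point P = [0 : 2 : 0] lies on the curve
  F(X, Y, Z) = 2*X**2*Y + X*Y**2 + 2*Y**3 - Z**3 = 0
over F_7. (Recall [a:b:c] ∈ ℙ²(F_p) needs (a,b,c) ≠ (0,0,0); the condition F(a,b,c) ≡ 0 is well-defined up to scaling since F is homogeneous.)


F(0,2,0) ≡ 2 (mod 7); P is NOT on the curve.

Evaluate F(0, 2, 0) term-by-term (mod 7).
  2*X**2*Y ↦ 2·0·2·1 = 0
  X*Y**2 ↦ 1·0·4·1 = 0
  2*Y**3 ↦ 2·1·8·1 = 16
  -Z**3 ↦ -1·1·1·0 = 0
Sum: F(0, 2, 0) = (0) + (0) + (16) + (0) = 16.
Reducing mod 7: 16 ≡ 2 (mod 7).
Since F(a, b, c) ≡ 2 ≠ 0 (mod 7), P does NOT lie on the curve.


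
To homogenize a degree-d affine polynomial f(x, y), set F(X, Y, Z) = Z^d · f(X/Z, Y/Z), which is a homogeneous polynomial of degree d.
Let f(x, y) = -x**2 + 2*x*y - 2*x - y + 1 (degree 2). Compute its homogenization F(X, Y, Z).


F(X, Y, Z) = -X**2 + 2*X*Y - 2*X*Z - Y*Z + Z**2

deg(f) = 2.
Substitute x = X/Z, y = Y/Z into f, then multiply by Z^2.
  monomial -1·x^2·y^0 ↦ -1·X^2·Y^0·Z^0.
  monomial 2·x^1·y^1 ↦ 2·X^1·Y^1·Z^0.
  monomial -2·x^1·y^0 ↦ -2·X^1·Y^0·Z^1.
  monomial -1·x^0·y^1 ↦ -1·X^0·Y^1·Z^1.
  monomial 1·x^0·y^0 ↦ 1·X^0·Y^0·Z^2.
Collecting: F(X, Y, Z) = -X**2 + 2*X*Y - 2*X*Z - Y*Z + Z**2.


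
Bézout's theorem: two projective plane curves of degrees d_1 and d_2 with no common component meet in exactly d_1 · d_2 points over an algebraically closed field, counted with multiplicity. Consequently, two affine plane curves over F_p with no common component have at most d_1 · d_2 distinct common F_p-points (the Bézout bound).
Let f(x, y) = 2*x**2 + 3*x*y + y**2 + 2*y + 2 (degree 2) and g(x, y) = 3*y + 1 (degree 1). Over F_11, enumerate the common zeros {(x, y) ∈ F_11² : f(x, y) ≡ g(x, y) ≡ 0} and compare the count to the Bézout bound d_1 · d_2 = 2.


Common zeros: {(1, 7), (5, 7)}; count = 2; Bézout bound = 2.

deg(f) = 2, deg(g) = 1, so Bézout bound = 2.
Scan x ∈ F_11. For each x, list the y ∈ F_11 with f(x, y) ≡ 0 and those with g(x, y) ≡ 0 (mod 11); the common zeros in that column are the intersection.
  x = 0: f ≡ 0 at y ∈ ∅; g ≡ 0 at y ∈ {7}; common: ∅.
  x = 1: f ≡ 0 at y ∈ {7, 10}; g ≡ 0 at y ∈ {7}; common: {7}.
  x = 2: f ≡ 0 at y ∈ ∅; g ≡ 0 at y ∈ {7}; common: ∅.
  x = 3: f ≡ 0 at y ∈ ∅; g ≡ 0 at y ∈ {7}; common: ∅.
  x = 4: f ≡ 0 at y ∈ {2, 6}; g ≡ 0 at y ∈ {7}; common: ∅.
  x = 5: f ≡ 0 at y ∈ {7, 9}; g ≡ 0 at y ∈ {7}; common: {7}.
  x = 6: f ≡ 0 at y ∈ {3, 10}; g ≡ 0 at y ∈ {7}; common: ∅.
  x = 7: f ≡ 0 at y ∈ ∅; g ≡ 0 at y ∈ {7}; common: ∅.
  x = 8: f ≡ 0 at y ∈ ∅; g ≡ 0 at y ∈ {7}; common: ∅.
  x = 9: f ≡ 0 at y ∈ {6, 9}; g ≡ 0 at y ∈ {7}; common: ∅.
  x = 10: f ≡ 0 at y ∈ ∅; g ≡ 0 at y ∈ {7}; common: ∅.
Collecting: common zeros = {(1, 7), (5, 7)}, so the count is 2.
Comparison with the Bézout bound: 2 ≤ 2 = deg(f)·deg(g), as expected for curves with no common component (the bound is attained).


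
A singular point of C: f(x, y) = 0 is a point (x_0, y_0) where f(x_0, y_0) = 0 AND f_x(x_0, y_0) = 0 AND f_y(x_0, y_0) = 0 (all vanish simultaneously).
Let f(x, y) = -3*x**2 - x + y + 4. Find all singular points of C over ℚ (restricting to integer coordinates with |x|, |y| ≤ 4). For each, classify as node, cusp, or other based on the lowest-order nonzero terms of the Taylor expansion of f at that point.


No singular points in the scanned grid; C is smooth there.

Compute partial derivatives:
  f_x = -6*x - 1.
  f_y = 1.
f_y = 1 is a nonzero constant, so f_y never vanishes: no point (x, y) can satisfy f = f_x = f_y = 0. In particular no (x, y) ∈ {−4, ..., 4}² is singular; the curve is smooth.


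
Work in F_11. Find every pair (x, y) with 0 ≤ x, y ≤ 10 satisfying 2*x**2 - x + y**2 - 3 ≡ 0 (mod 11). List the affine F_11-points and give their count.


Affine F_11-points: {(0, 5), (0, 6), (6, 5), (6, 6), (7, 0), (8, 2), (8, 9), (9, 2), (9, 9), (10, 0)}; count = 10.

For each of the 121 pairs (x, y) ∈ F_11², evaluate f(x, y) mod 11. Record the zeros.
  x = 0: [0↦8, 1↦9, 2↦1, 3↦6, 4↦2, 5↦0, 6↦0, 7↦2, 8↦6, 9↦1, 10↦9]  zeros at y ∈ {5, 6}
  x = 1: [0↦9, 1↦10, 2↦2, 3↦7, 4↦3, 5↦1, 6↦1, 7↦3, 8↦7, 9↦2, 10↦10]  zeros at y ∈ ∅
  x = 2: [0↦3, 1↦4, 2↦7, 3↦1, 4↦8, 5↦6, 6↦6, 7↦8, 8↦1, 9↦7, 10↦4]  zeros at y ∈ ∅
  x = 3: [0↦1, 1↦2, 2↦5, 3↦10, 4↦6, 5↦4, 6↦4, 7↦6, 8↦10, 9↦5, 10↦2]  zeros at y ∈ ∅
  x = 4: [0↦3, 1↦4, 2↦7, 3↦1, 4↦8, 5↦6, 6↦6, 7↦8, 8↦1, 9↦7, 10↦4]  zeros at y ∈ ∅
  x = 5: [0↦9, 1↦10, 2↦2, 3↦7, 4↦3, 5↦1, 6↦1, 7↦3, 8↦7, 9↦2, 10↦10]  zeros at y ∈ ∅
  x = 6: [0↦8, 1↦9, 2↦1, 3↦6, 4↦2, 5↦0, 6↦0, 7↦2, 8↦6, 9↦1, 10↦9]  zeros at y ∈ {5, 6}
  x = 7: [0↦0, 1↦1, 2↦4, 3↦9, 4↦5, 5↦3, 6↦3, 7↦5, 8↦9, 9↦4, 10↦1]  zeros at y ∈ {0}
  x = 8: [0↦7, 1↦8, 2↦0, 3↦5, 4↦1, 5↦10, 6↦10, 7↦1, 8↦5, 9↦0, 10↦8]  zeros at y ∈ {2, 9}
  x = 9: [0↦7, 1↦8, 2↦0, 3↦5, 4↦1, 5↦10, 6↦10, 7↦1, 8↦5, 9↦0, 10↦8]  zeros at y ∈ {2, 9}
  x = 10: [0↦0, 1↦1, 2↦4, 3↦9, 4↦5, 5↦3, 6↦3, 7↦5, 8↦9, 9↦4, 10↦1]  zeros at y ∈ {0}
Collecting zeros: affine points = {(0, 5), (0, 6), (6, 5), (6, 6), (7, 0), (8, 2), (8, 9), (9, 2), (9, 9), (10, 0)}.
Total count |C(F_11)_aff| = 10.


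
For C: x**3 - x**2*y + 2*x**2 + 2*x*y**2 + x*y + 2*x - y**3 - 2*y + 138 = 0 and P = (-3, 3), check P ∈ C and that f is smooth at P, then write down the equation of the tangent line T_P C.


Tangent line at P: 56*x - 77*y + 399 = 0.

Step 1: f(-3, 3) = 0, so P lies on C.
Step 2: partial derivatives
  f_x(x, y) = 3*x**2 - 2*x*y + 4*x + 2*y**2 + y + 2, f_y(x, y) = -x**2 + 4*x*y + x - 3*y**2 - 2.
  f_x(P) = 56, f_y(P) = -77 (gradient nonzero, so P is smooth).
Step 3: tangent line at P: 56·(x − -3) + -77·(y − 3) = 0.
Expanding: 56*x - 77*y + 399 = 0.


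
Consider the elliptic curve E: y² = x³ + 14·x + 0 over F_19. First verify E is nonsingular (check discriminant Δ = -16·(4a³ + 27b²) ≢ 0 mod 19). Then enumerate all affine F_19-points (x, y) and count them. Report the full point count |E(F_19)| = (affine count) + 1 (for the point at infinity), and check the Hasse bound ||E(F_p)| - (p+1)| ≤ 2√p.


Affine points = {(0, 0), (2, 6), (2, 13), (4, 5), (4, 14), (5, 9), (5, 10), (7, 2), (7, 17), (8, 4), (8, 15), (9, 0), (10, 0), (13, 2), (13, 17), (16, 8), (16, 11), (18, 2), (18, 17)}; affine count = 19; |E(F_19)| = 20.

Discriminant check: Δ ∝ 4a³ + 27b² = 4·14³ + 27·0² = 4·2744 + 27·0 ≡ 13 (mod 19). Nonzero ⇒ E is nonsingular.
For each x ∈ F_19, compute rhs = x³ + 14·x + 0 mod 19, then count y ∈ F_19 with y² ≡ rhs.
  x = 0: rhs = 0, matching y values: 0 (1 points).
  x = 1: rhs = 15, matching y values: none (0 points).
  x = 2: rhs = 17, matching y values: 6, 13 (2 points).
  x = 3: rhs = 12, matching y values: none (0 points).
  x = 4: rhs = 6, matching y values: 5, 14 (2 points).
  x = 5: rhs = 5, matching y values: 9, 10 (2 points).
  x = 6: rhs = 15, matching y values: none (0 points).
  x = 7: rhs = 4, matching y values: 2, 17 (2 points).
  x = 8: rhs = 16, matching y values: 4, 15 (2 points).
  x = 9: rhs = 0, matching y values: 0 (1 points).
  x = 10: rhs = 0, matching y values: 0 (1 points).
  x = 11: rhs = 3, matching y values: none (0 points).
  x = 12: rhs = 15, matching y values: none (0 points).
  x = 13: rhs = 4, matching y values: 2, 17 (2 points).
  x = 14: rhs = 14, matching y values: none (0 points).
  x = 15: rhs = 13, matching y values: none (0 points).
  x = 16: rhs = 7, matching y values: 8, 11 (2 points).
  x = 17: rhs = 2, matching y values: none (0 points).
  x = 18: rhs = 4, matching y values: 2, 17 (2 points).
Total affine count: 19.
Full point count |E(F_19)| = 19 + 1 = 20.
Hasse bound: |20 − (19+1)| = |0| = 0 ≤ 2√19 ≈ 8.7178 ✓.


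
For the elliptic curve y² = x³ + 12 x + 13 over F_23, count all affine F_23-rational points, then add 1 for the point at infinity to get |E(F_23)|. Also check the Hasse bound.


Affine points = {(0, 6), (0, 17), (1, 7), (1, 16), (6, 5), (6, 18), (7, 7), (7, 16), (8, 0), (10, 11), (10, 12), (11, 2), (11, 21), (14, 2), (14, 21), (15, 7), (15, 16), (16, 0), (17, 1), (17, 22), (18, 9), (18, 14), (19, 4), (19, 19), (21, 2), (21, 21), (22, 0)}; affine count = 27; |E(F_23)| = 28.

Discriminant check: Δ ∝ 4a³ + 27b² = 4·12³ + 27·13² = 4·1728 + 27·169 ≡ 21 (mod 23). Nonzero ⇒ E is nonsingular.
For each x ∈ F_23, compute rhs = x³ + 12·x + 13 mod 23, then count y ∈ F_23 with y² ≡ rhs.
  x = 0: rhs = 13, matching y values: 6, 17 (2 points).
  x = 1: rhs = 3, matching y values: 7, 16 (2 points).
  x = 2: rhs = 22, matching y values: none (0 points).
  x = 3: rhs = 7, matching y values: none (0 points).
  x = 4: rhs = 10, matching y values: none (0 points).
  x = 5: rhs = 14, matching y values: none (0 points).
  x = 6: rhs = 2, matching y values: 5, 18 (2 points).
  x = 7: rhs = 3, matching y values: 7, 16 (2 points).
  x = 8: rhs = 0, matching y values: 0 (1 points).
  x = 9: rhs = 22, matching y values: none (0 points).
  x = 10: rhs = 6, matching y values: 11, 12 (2 points).
  x = 11: rhs = 4, matching y values: 2, 21 (2 points).
  x = 12: rhs = 22, matching y values: none (0 points).
  x = 13: rhs = 20, matching y values: none (0 points).
  x = 14: rhs = 4, matching y values: 2, 21 (2 points).
  x = 15: rhs = 3, matching y values: 7, 16 (2 points).
  x = 16: rhs = 0, matching y values: 0 (1 points).
  x = 17: rhs = 1, matching y values: 1, 22 (2 points).
  x = 18: rhs = 12, matching y values: 9, 14 (2 points).
  x = 19: rhs = 16, matching y values: 4, 19 (2 points).
  x = 20: rhs = 19, matching y values: none (0 points).
  x = 21: rhs = 4, matching y values: 2, 21 (2 points).
  x = 22: rhs = 0, matching y values: 0 (1 points).
Total affine count: 27.
Full point count |E(F_23)| = 27 + 1 = 28.
Hasse bound: |28 − (23+1)| = |4| = 4 ≤ 2√23 ≈ 9.5917 ✓.


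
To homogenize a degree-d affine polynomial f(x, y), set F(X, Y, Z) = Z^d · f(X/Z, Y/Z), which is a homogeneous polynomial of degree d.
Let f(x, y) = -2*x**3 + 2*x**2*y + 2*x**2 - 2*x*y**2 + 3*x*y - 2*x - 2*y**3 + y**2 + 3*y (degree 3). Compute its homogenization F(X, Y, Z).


F(X, Y, Z) = -2*X**3 + 2*X**2*Y + 2*X**2*Z - 2*X*Y**2 + 3*X*Y*Z - 2*X*Z**2 - 2*Y**3 + Y**2*Z + 3*Y*Z**2

deg(f) = 3.
Substitute x = X/Z, y = Y/Z into f, then multiply by Z^3.
  monomial -2·x^3·y^0 ↦ -2·X^3·Y^0·Z^0.
  monomial 2·x^2·y^1 ↦ 2·X^2·Y^1·Z^0.
  monomial 2·x^2·y^0 ↦ 2·X^2·Y^0·Z^1.
  monomial -2·x^1·y^2 ↦ -2·X^1·Y^2·Z^0.
  monomial 3·x^1·y^1 ↦ 3·X^1·Y^1·Z^1.
  monomial -2·x^1·y^0 ↦ -2·X^1·Y^0·Z^2.
  monomial -2·x^0·y^3 ↦ -2·X^0·Y^3·Z^0.
  monomial 1·x^0·y^2 ↦ 1·X^0·Y^2·Z^1.
  monomial 3·x^0·y^1 ↦ 3·X^0·Y^1·Z^2.
Collecting: F(X, Y, Z) = -2*X**3 + 2*X**2*Y + 2*X**2*Z - 2*X*Y**2 + 3*X*Y*Z - 2*X*Z**2 - 2*Y**3 + Y**2*Z + 3*Y*Z**2.


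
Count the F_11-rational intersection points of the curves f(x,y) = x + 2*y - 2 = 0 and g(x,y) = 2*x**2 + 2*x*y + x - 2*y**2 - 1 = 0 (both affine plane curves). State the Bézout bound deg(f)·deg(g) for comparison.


Common zeros: {(3, 5), (9, 2)}; count = 2; Bézout bound = 2.

deg(f) = 1, deg(g) = 2, so Bézout bound = 2.
Scan x ∈ F_11. For each x, list the y ∈ F_11 with f(x, y) ≡ 0 and those with g(x, y) ≡ 0 (mod 11); the common zeros in that column are the intersection.
  x = 0: f ≡ 0 at y ∈ {1}; g ≡ 0 at y ∈ {4, 7}; common: ∅.
  x = 1: f ≡ 0 at y ∈ {6}; g ≡ 0 at y ∈ {4, 8}; common: ∅.
  x = 2: f ≡ 0 at y ∈ {0}; g ≡ 0 at y ∈ {1}; common: ∅.
  x = 3: f ≡ 0 at y ∈ {5}; g ≡ 0 at y ∈ {5, 9}; common: {5}.
  x = 4: f ≡ 0 at y ∈ {10}; g ≡ 0 at y ∈ {6, 9}; common: ∅.
  x = 5: f ≡ 0 at y ∈ {4}; g ≡ 0 at y ∈ {2, 3}; common: ∅.
  x = 6: f ≡ 0 at y ∈ {9}; g ≡ 0 at y ∈ {0, 6}; common: ∅.
  x = 7: f ≡ 0 at y ∈ {3}; g ≡ 0 at y ∈ {8, 10}; common: ∅.
  x = 8: f ≡ 0 at y ∈ {8}; g ≡ 0 at y ∈ {3, 5}; common: ∅.
  x = 9: f ≡ 0 at y ∈ {2}; g ≡ 0 at y ∈ {2, 7}; common: {2}.
  x = 10: f ≡ 0 at y ∈ {7}; g ≡ 0 at y ∈ {0, 10}; common: ∅.
Collecting: common zeros = {(3, 5), (9, 2)}, so the count is 2.
Comparison with the Bézout bound: 2 ≤ 2 = deg(f)·deg(g), as expected for curves with no common component (the bound is attained).


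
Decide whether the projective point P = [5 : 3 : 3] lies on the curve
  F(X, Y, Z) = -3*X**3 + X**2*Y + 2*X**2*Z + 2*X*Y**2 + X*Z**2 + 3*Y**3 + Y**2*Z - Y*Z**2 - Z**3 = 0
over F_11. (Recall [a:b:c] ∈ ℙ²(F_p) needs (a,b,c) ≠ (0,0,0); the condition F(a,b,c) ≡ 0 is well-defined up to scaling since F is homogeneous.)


F(5,3,3) ≡ 6 (mod 11); P is NOT on the curve.

Evaluate F(5, 3, 3) term-by-term (mod 11).
  -3*X**3 ↦ -3·125·1·1 = -375
  X**2*Y ↦ 1·25·3·1 = 75
  2*X**2*Z ↦ 2·25·1·3 = 150
  2*X*Y**2 ↦ 2·5·9·1 = 90
  X*Z**2 ↦ 1·5·1·9 = 45
  3*Y**3 ↦ 3·1·27·1 = 81
  Y**2*Z ↦ 1·1·9·3 = 27
  -Y*Z**2 ↦ -1·1·3·9 = -27
  -Z**3 ↦ -1·1·1·27 = -27
Sum: F(5, 3, 3) = (-375) + (75) + (150) + (90) + (45) + (81) + (27) + (-27) + (-27) = 39.
Reducing mod 11: 39 ≡ 6 (mod 11).
Since F(a, b, c) ≡ 6 ≠ 0 (mod 11), P does NOT lie on the curve.


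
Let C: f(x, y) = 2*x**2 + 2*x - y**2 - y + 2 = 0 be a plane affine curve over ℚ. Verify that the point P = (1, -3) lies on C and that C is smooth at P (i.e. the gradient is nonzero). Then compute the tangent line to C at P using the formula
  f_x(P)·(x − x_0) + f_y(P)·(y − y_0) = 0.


Tangent line at P: 6*x + 5*y + 9 = 0.

Step 1: f(1, -3) = 0, so P lies on C.
Step 2: partial derivatives
  f_x(x, y) = 4*x + 2, f_y(x, y) = -2*y - 1.
  f_x(P) = 6, f_y(P) = 5 (gradient nonzero, so P is smooth).
Step 3: tangent line at P: 6·(x − 1) + 5·(y − -3) = 0.
Expanding: 6*x + 5*y + 9 = 0.


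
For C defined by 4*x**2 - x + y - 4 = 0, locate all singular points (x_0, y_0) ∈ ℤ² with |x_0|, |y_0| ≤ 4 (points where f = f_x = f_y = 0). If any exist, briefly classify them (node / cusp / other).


No singular points in the scanned grid; C is smooth there.

Compute partial derivatives:
  f_x = 8*x - 1.
  f_y = 1.
f_y = 1 is a nonzero constant, so f_y never vanishes: no point (x, y) can satisfy f = f_x = f_y = 0. In particular no (x, y) ∈ {−4, ..., 4}² is singular; the curve is smooth.


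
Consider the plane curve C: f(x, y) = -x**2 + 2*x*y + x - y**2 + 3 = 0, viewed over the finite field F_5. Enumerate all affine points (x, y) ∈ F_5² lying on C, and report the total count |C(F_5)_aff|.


Affine F_5-points: {(1, 3), (1, 4), (2, 2), (3, 2), (3, 4)}; count = 5.

For each of the 25 pairs (x, y) ∈ F_5², evaluate f(x, y) mod 5. Record the zeros.
  x = 0: [0↦3, 1↦2, 2↦4, 3↦4, 4↦2]  zeros at y ∈ ∅
  x = 1: [0↦3, 1↦4, 2↦3, 3↦0, 4↦0]  zeros at y ∈ {3, 4}
  x = 2: [0↦1, 1↦4, 2↦0, 3↦4, 4↦1]  zeros at y ∈ {2}
  x = 3: [0↦2, 1↦2, 2↦0, 3↦1, 4↦0]  zeros at y ∈ {2, 4}
  x = 4: [0↦1, 1↦3, 2↦3, 3↦1, 4↦2]  zeros at y ∈ ∅
Collecting zeros: affine points = {(1, 3), (1, 4), (2, 2), (3, 2), (3, 4)}.
Total count |C(F_5)_aff| = 5.


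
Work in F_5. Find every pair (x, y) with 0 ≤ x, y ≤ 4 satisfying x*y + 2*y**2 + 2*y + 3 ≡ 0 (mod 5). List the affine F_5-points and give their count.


Affine F_5-points: {(0, 2), (1, 3), (3, 1), (3, 4)}; count = 4.

For each of the 25 pairs (x, y) ∈ F_5², evaluate f(x, y) mod 5. Record the zeros.
  x = 0: [0↦3, 1↦2, 2↦0, 3↦2, 4↦3]  zeros at y ∈ {2}
  x = 1: [0↦3, 1↦3, 2↦2, 3↦0, 4↦2]  zeros at y ∈ {3}
  x = 2: [0↦3, 1↦4, 2↦4, 3↦3, 4↦1]  zeros at y ∈ ∅
  x = 3: [0↦3, 1↦0, 2↦1, 3↦1, 4↦0]  zeros at y ∈ {1, 4}
  x = 4: [0↦3, 1↦1, 2↦3, 3↦4, 4↦4]  zeros at y ∈ ∅
Collecting zeros: affine points = {(0, 2), (1, 3), (3, 1), (3, 4)}.
Total count |C(F_5)_aff| = 4.


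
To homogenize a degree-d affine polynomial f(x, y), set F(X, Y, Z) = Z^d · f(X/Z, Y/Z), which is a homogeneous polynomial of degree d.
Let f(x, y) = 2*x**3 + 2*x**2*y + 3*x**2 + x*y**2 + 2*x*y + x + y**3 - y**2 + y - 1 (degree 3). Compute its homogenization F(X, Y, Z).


F(X, Y, Z) = 2*X**3 + 2*X**2*Y + 3*X**2*Z + X*Y**2 + 2*X*Y*Z + X*Z**2 + Y**3 - Y**2*Z + Y*Z**2 - Z**3

deg(f) = 3.
Substitute x = X/Z, y = Y/Z into f, then multiply by Z^3.
  monomial 2·x^3·y^0 ↦ 2·X^3·Y^0·Z^0.
  monomial 2·x^2·y^1 ↦ 2·X^2·Y^1·Z^0.
  monomial 3·x^2·y^0 ↦ 3·X^2·Y^0·Z^1.
  monomial 1·x^1·y^2 ↦ 1·X^1·Y^2·Z^0.
  monomial 2·x^1·y^1 ↦ 2·X^1·Y^1·Z^1.
  monomial 1·x^1·y^0 ↦ 1·X^1·Y^0·Z^2.
  monomial 1·x^0·y^3 ↦ 1·X^0·Y^3·Z^0.
  monomial -1·x^0·y^2 ↦ -1·X^0·Y^2·Z^1.
  monomial 1·x^0·y^1 ↦ 1·X^0·Y^1·Z^2.
  monomial -1·x^0·y^0 ↦ -1·X^0·Y^0·Z^3.
Collecting: F(X, Y, Z) = 2*X**3 + 2*X**2*Y + 3*X**2*Z + X*Y**2 + 2*X*Y*Z + X*Z**2 + Y**3 - Y**2*Z + Y*Z**2 - Z**3.


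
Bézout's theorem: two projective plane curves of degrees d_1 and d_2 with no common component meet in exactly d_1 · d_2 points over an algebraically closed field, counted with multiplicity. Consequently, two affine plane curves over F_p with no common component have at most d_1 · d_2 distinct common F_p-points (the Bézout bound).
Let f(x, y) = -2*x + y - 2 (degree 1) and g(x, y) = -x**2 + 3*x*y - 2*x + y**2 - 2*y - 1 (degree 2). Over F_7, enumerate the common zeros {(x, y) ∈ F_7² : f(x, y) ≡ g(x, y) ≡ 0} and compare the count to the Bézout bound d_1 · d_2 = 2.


Common zeros: {(4, 3), (6, 0)}; count = 2; Bézout bound = 2.

deg(f) = 1, deg(g) = 2, so Bézout bound = 2.
Scan x ∈ F_7. For each x, list the y ∈ F_7 with f(x, y) ≡ 0 and those with g(x, y) ≡ 0 (mod 7); the common zeros in that column are the intersection.
  x = 0: f ≡ 0 at y ∈ {2}; g ≡ 0 at y ∈ {4, 5}; common: ∅.
  x = 1: f ≡ 0 at y ∈ {4}; g ≡ 0 at y ∈ ∅; common: ∅.
  x = 2: f ≡ 0 at y ∈ {6}; g ≡ 0 at y ∈ ∅; common: ∅.
  x = 3: f ≡ 0 at y ∈ {1}; g ≡ 0 at y ∈ {3, 4}; common: ∅.
  x = 4: f ≡ 0 at y ∈ {3}; g ≡ 0 at y ∈ {1, 3}; common: {3}.
  x = 5: f ≡ 0 at y ∈ {5}; g ≡ 0 at y ∈ ∅; common: ∅.
  x = 6: f ≡ 0 at y ∈ {0}; g ≡ 0 at y ∈ {0, 5}; common: {0}.
Collecting: common zeros = {(4, 3), (6, 0)}, so the count is 2.
Comparison with the Bézout bound: 2 ≤ 2 = deg(f)·deg(g), as expected for curves with no common component (the bound is attained).


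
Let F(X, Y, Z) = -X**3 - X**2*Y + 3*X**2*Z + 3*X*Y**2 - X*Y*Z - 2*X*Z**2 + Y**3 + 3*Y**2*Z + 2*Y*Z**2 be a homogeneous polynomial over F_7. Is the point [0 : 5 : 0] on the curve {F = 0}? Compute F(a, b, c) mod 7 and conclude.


F(0,5,0) ≡ 6 (mod 7); P is NOT on the curve.

Evaluate F(0, 5, 0) term-by-term (mod 7).
  -X**3 ↦ -1·0·1·1 = 0
  -X**2*Y ↦ -1·0·5·1 = 0
  3*X**2*Z ↦ 3·0·1·0 = 0
  3*X*Y**2 ↦ 3·0·25·1 = 0
  -X*Y*Z ↦ -1·0·5·0 = 0
  -2*X*Z**2 ↦ -2·0·1·0 = 0
  Y**3 ↦ 1·1·125·1 = 125
  3*Y**2*Z ↦ 3·1·25·0 = 0
  2*Y*Z**2 ↦ 2·1·5·0 = 0
Sum: F(0, 5, 0) = (0) + (0) + (0) + (0) + (0) + (0) + (125) + (0) + (0) = 125.
Reducing mod 7: 125 ≡ 6 (mod 7).
Since F(a, b, c) ≡ 6 ≠ 0 (mod 7), P does NOT lie on the curve.


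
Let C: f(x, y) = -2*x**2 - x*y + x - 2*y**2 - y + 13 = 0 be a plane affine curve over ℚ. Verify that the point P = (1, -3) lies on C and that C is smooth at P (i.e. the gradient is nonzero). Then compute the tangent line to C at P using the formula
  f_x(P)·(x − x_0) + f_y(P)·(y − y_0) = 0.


Tangent line at P: 10*y + 30 = 0.

Step 1: f(1, -3) = 0, so P lies on C.
Step 2: partial derivatives
  f_x(x, y) = -4*x - y + 1, f_y(x, y) = -x - 4*y - 1.
  f_x(P) = 0, f_y(P) = 10 (gradient nonzero, so P is smooth).
Step 3: tangent line at P: 0·(x − 1) + 10·(y − -3) = 0.
Expanding: 10*y + 30 = 0.
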